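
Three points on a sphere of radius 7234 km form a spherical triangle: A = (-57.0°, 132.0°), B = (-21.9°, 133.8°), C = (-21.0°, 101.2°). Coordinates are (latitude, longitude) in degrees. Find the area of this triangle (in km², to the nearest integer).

8814655 km²

Side lengths (central angles): a = 0.5288, b = 0.7417, c = 0.6130 rad; semiperimeter s = 0.9418.
By l'Huilier's theorem, tan(E/4) = √[tan(s/2) tan((s−a)/2) tan((s−b)/2) tan((s−c)/2)], giving spherical excess E = 0.1684 rad.
Area = E·R² = 0.1684 × (7234)² ≈ 8814655 km².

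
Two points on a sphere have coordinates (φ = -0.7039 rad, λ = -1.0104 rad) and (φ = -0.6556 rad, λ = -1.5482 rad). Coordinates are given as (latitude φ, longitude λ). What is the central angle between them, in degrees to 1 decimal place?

With latitudes φ₁ = -40.330°, φ₂ = -37.563° and longitude difference Δλ = -30.814°:
cos c = sin φ₁ sin φ₂ + cos φ₁ cos φ₂ cos Δλ = (-0.6472)(-0.6096) + (0.7623)(0.7927)(0.8588) = 0.91353,
so c = arccos(0.91353) = 0.41891 rad.
So the angular separation is 24.0°.

24.0°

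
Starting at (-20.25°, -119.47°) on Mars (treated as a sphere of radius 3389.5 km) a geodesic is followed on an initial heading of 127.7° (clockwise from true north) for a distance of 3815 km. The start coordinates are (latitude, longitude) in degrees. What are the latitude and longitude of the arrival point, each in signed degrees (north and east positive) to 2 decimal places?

-41.83°, -46.08°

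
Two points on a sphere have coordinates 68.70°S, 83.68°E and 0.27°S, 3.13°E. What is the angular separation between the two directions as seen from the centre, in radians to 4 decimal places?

1.5067 rad

In radians: φ₁ = -1.1990, φ₂ = -0.0047, Δλ = -80.550° = -1.4059 rad.
Haversine: a = sin²(Δφ/2) + cos φ₁ cos φ₂ sin²(Δλ/2) = 0.3162 + (0.3633)(1.0000)(0.4179) = 0.46798.
Central angle c = 2·arcsin(√a) = 1.50672 rad.
So the angular separation is 1.5067 rad.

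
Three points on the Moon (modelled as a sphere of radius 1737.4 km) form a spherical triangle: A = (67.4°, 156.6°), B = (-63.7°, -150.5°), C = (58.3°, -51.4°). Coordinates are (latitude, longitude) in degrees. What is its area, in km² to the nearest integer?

8289643 km²

Side lengths (central angles): a = 2.4974, b = 0.9183, c = 2.3817 rad; semiperimeter s = 2.8987.
By l'Huilier's theorem, tan(E/4) = √[tan(s/2) tan((s−a)/2) tan((s−b)/2) tan((s−c)/2)], giving spherical excess E = 2.7462 rad.
Area = E·R² = 2.7462 × (1737.4)² ≈ 8289643 km².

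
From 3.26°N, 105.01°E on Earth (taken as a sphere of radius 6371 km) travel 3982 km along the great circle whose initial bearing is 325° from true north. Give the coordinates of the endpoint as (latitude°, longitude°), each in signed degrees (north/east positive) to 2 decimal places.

Angular distance δ = d/R = 3982/6371 = 0.62502 rad; initial bearing θ = 5.6723 rad.
sin φ₂ = sin φ₁ cos δ + cos φ₁ sin δ cos θ = (0.0569)(0.8110) + (0.9984)(0.5851)(0.8192) = 0.5246, so φ₂ = 31.64°.
Δλ = atan2(sin θ sin δ cos φ₁, cos δ − sin φ₁ sin φ₂) = atan2(-0.3351, 0.7811) = -23.217°.
λ₂ = 105.010° − 23.217° = 81.79°.

31.64°, 81.79°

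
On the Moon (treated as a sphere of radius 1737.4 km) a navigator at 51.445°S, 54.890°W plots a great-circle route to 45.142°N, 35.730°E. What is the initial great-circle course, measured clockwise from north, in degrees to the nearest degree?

With φ₁ = -0.8979, φ₂ = 0.7879, Δλ = 1.5816 rad, the forward-azimuth formula gives
θ = atan2( sin Δλ cos φ₂ , cos φ₁ sin φ₂ − sin φ₁ cos φ₂ cos Δλ ) = atan2(0.7053, 0.4358) = 58.29°.
So the initial bearing is 58°.

58°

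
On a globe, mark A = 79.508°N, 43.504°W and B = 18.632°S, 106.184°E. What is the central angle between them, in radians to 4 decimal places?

In radians: φ₁ = 1.3877, φ₂ = -0.3252, Δλ = 149.688° = 2.6125 rad.
cos c = sin φ₁ sin φ₂ + cos φ₁ cos φ₂ cos Δλ = (0.9833)(-0.3195) + (0.1821)(0.9476)(-0.8633) = -0.46311,
so c = arccos(-0.46311) = 2.05230 rad.
So the angular separation is 2.0523 rad.

2.0523 rad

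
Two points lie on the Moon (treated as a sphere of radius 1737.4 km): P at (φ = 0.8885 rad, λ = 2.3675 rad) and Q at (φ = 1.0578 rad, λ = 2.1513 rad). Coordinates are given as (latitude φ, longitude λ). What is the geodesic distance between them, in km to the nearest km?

Let φ₁ = 0.8885 rad, φ₂ = 1.0578 rad, and Δλ = -0.2162 rad.
cos c = sin φ₁ sin φ₂ + cos φ₁ cos φ₂ cos Δλ = (0.7761)(0.8713) + (0.6306)(0.4908)(0.9767) = 0.97850,
so c = arccos(0.97850) = 0.20775 rad.
Distance = R·c = 1737.4 × 0.2077 ≈ 361 km.

361 km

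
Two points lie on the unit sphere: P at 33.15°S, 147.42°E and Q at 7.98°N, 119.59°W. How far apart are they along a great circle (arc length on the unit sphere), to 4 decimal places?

1.6902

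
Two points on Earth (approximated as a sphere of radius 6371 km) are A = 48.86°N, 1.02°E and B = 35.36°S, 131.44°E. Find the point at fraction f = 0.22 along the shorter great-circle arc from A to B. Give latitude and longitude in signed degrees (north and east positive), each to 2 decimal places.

40.85°, 44.15°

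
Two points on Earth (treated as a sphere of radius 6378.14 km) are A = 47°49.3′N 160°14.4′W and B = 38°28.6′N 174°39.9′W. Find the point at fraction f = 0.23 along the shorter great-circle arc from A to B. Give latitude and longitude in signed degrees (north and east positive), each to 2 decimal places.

45.84°, -163.97°

Central angle δ = 0.2449 rad. Interpolating on the sphere with fraction f = 0.23:
P = [sin((1−f)δ)·A + sin(fδ)·B] / sin δ = 0.7732·A + 0.2322·B in Cartesian coordinates,
giving P = (-0.6695, -0.1924, 0.7174), i.e. latitude 45.84°, longitude -163.97°.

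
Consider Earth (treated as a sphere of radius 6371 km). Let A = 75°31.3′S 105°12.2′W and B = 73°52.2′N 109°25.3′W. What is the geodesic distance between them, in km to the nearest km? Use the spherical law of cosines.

Let φ₁ = -1.3181 rad, φ₂ = 1.2893 rad, and Δλ = -0.0736 rad.
cos c = sin φ₁ sin φ₂ + cos φ₁ cos φ₂ cos Δλ = (-0.9682)(0.9606) + (0.2500)(0.2778)(0.9973) = -0.86086,
so c = arccos(-0.86086) = 2.60775 rad.
Distance = R·c = 6371 × 2.6077 ≈ 16614 km.

16614 km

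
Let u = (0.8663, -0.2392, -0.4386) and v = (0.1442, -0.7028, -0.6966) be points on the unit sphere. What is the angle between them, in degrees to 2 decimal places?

53.23°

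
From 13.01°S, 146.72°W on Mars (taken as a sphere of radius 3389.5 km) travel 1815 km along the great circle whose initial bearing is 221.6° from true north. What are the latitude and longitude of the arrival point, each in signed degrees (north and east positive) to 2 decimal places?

Angular distance δ = d/R = 1815/3389.5 = 0.53548 rad; initial bearing θ = 3.8676 rad.
sin φ₂ = sin φ₁ cos δ + cos φ₁ sin δ cos θ = (-0.2251)(0.8600) + (0.9743)(0.5103)(-0.7478) = -0.5654, so φ₂ = -34.43°.
Δλ = atan2(sin θ sin δ cos φ₁, cos δ − sin φ₁ sin φ₂) = atan2(-0.3301, 0.7327) = -24.250°.
λ₂ = -146.720° − 24.250° = -170.97°.

-34.43°, -170.97°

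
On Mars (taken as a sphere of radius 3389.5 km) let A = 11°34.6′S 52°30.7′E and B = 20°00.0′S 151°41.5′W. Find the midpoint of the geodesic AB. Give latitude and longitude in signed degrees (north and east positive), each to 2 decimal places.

Central angle δ = 2.4512 rad. Interpolating on the sphere with fraction f = 0.5:
P = [sin((1−f)δ)·A + sin(fδ)·B] / sin δ = 1.4777·A + 1.4777·B in Cartesian coordinates,
giving P = (-0.3415, 0.4902, -0.8019), i.e. latitude -53.32°, longitude 124.86°.

-53.32°, 124.86°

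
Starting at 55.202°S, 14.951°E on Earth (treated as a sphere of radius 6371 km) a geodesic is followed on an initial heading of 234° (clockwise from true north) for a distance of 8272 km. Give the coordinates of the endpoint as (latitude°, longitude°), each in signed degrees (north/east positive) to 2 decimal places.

Angular distance δ = d/R = 8272/6371 = 1.29838 rad; initial bearing θ = 4.0841 rad.
sin φ₂ = sin φ₁ cos δ + cos φ₁ sin δ cos θ = (-0.8212)(0.2691) + (0.5707)(0.9631)(-0.5878) = -0.5440, so φ₂ = -32.96°.
Δλ = atan2(sin θ sin δ cos φ₁, cos δ − sin φ₁ sin φ₂) = atan2(-0.4447, -0.1777) = -111.779°.
λ₂ = 14.951° − 111.779° = -96.83°.

-32.96°, -96.83°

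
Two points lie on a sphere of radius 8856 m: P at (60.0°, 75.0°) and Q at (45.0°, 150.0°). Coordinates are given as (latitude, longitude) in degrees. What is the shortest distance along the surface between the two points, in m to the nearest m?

6996 m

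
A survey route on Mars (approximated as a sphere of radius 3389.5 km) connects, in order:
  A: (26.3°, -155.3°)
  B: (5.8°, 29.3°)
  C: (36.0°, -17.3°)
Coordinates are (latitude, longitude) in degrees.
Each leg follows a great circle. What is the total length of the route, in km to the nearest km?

11821 km

Leg A→B: central angle 2.5760 rad, distance 8731.2 km.
Leg B→C: central angle 0.9117 rad, distance 3090.1 km.
Total: 8731.2 + 3090.1 ≈ 11821 km.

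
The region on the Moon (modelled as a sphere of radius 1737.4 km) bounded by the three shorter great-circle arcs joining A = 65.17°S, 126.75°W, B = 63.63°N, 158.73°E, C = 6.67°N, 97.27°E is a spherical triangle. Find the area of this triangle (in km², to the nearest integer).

8018273 km²

Side lengths (central angles): a = 1.2505, b = 1.9881, c = 2.4393 rad; semiperimeter s = 2.8390.
By l'Huilier's theorem, tan(E/4) = √[tan(s/2) tan((s−a)/2) tan((s−b)/2) tan((s−c)/2)], giving spherical excess E = 2.6563 rad.
Area = E·R² = 2.6563 × (1737.4)² ≈ 8018273 km².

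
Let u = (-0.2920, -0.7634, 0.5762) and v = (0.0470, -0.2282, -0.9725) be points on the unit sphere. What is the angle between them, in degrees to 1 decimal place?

113.6°

u·v = -0.3999; |u| = 1.0000, |v| = 1.0000.
cos θ = (u·v)/(|u||v|) = -0.3999, so θ = 113.6°.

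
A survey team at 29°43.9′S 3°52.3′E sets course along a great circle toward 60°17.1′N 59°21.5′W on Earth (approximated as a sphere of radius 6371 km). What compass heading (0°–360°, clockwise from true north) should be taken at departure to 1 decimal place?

332.9°

Δλ = -63.230° = -1.1036 rad.
y = sin Δλ · cos φ₂ = (-0.8928)(0.4957) = -0.4426
x = cos φ₁ sin φ₂ − sin φ₁ cos φ₂ cos Δλ = (0.8684)(0.8685) − (-0.4959)(0.4957)(0.4504) = 0.8649
θ = atan2(y, x) = -27.10°; adding 360° gives 332.9°.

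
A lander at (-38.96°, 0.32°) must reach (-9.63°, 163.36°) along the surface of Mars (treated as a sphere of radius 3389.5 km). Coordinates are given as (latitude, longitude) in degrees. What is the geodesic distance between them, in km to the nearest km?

Let φ₁ = -0.6800 rad, φ₂ = -0.1681 rad, and Δλ = 2.8456 rad.
cos c = sin φ₁ sin φ₂ + cos φ₁ cos φ₂ cos Δλ = (-0.6288)(-0.1673) + (0.7776)(0.9859)(-0.9565) = -0.62810,
so c = arccos(-0.62810) = 2.24991 rad.
Distance = R·c = 3389.5 × 2.2499 ≈ 7626 km.

7626 km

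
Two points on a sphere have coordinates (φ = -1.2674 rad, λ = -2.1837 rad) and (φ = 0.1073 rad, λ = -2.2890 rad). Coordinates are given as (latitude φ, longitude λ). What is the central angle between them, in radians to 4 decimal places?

1.3764 rad

In radians: φ₁ = -1.2674, φ₂ = 0.1073, Δλ = -6.033° = -0.1053 rad.
cos c = sin φ₁ sin φ₂ + cos φ₁ cos φ₂ cos Δλ = (-0.9543)(0.1071) + (0.2988)(0.9942)(0.9945) = 0.19320,
so c = arccos(0.19320) = 1.37638 rad.
So the angular separation is 1.3764 rad.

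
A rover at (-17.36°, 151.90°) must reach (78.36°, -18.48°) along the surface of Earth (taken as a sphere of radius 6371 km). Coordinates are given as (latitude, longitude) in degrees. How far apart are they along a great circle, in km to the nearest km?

13212 km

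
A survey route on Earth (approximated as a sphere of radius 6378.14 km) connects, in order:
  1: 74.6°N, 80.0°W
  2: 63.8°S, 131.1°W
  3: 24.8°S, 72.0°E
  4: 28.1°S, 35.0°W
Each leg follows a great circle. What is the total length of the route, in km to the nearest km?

Leg 1→2: central angle 2.4839 rad, distance 15842.8 km.
Leg 2→3: central angle 1.5631 rad, distance 9969.6 km.
Leg 3→4: central angle 1.6074 rad, distance 10252.0 km.
Total: 15842.8 + 9969.6 + 10252.0 ≈ 36064 km.

36064 km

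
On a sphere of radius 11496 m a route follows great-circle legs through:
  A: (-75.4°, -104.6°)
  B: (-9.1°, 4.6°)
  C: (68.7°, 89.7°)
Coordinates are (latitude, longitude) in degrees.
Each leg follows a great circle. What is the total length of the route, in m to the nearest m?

Leg A→B: central angle 1.4995 rad, distance 17238.7 m.
Leg B→C: central angle 1.6878 rad, distance 19402.7 m.
Total: 17238.7 + 19402.7 ≈ 36641 m.

36641 m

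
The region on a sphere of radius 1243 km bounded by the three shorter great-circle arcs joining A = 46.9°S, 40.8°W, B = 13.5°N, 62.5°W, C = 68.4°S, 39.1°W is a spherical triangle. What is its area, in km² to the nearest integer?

152436 km²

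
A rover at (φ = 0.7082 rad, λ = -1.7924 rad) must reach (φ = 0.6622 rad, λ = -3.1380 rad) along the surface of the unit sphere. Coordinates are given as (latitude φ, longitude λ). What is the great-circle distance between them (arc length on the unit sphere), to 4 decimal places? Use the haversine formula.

1.0078

Let φ₁ = 0.7082 rad, φ₂ = 0.6622 rad, and Δλ = -1.3456 rad.
Haversine: a = sin²(Δφ/2) + cos φ₁ cos φ₂ sin²(Δλ/2) = 0.0005 + (0.7595)(0.7886)(0.3884) = 0.23315.
Central angle c = 2·arcsin(√a) = 1.00783 rad.
On the unit sphere the arc length equals the central angle: 1.0078.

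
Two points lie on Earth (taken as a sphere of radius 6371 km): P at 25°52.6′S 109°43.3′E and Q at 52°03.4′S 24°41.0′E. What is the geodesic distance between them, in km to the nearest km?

In radians: φ₁ = -0.4516, φ₂ = -0.9086, Δλ = -85.038° = -1.4842 rad.
cos c = sin φ₁ sin φ₂ + cos φ₁ cos φ₂ cos Δλ = (-0.4364)(-0.7886) + (0.8997)(0.6149)(0.0865) = 0.39203,
so c = arccos(0.39203) = 1.16796 rad.
Distance = R·c = 6371 × 1.1680 ≈ 7441 km.

7441 km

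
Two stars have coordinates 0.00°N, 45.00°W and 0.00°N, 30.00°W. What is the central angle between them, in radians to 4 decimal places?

0.2618 rad

Let φ₁ = 0.0000 rad, φ₂ = 0.0000 rad, and Δλ = 0.2618 rad.
Haversine: a = sin²(Δφ/2) + cos φ₁ cos φ₂ sin²(Δλ/2) = 0.0000 + (1.0000)(1.0000)(0.0170) = 0.01704.
Central angle c = 2·arcsin(√a) = 0.26180 rad.
So the angular separation is 0.2618 rad.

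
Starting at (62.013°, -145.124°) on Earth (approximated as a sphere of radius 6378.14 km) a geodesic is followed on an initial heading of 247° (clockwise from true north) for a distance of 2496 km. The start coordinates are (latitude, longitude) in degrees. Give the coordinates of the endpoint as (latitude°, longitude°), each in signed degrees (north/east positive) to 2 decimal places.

Angular distance δ = d/R = 2496/6378.14 = 0.39134 rad; initial bearing θ = 4.3110 rad.
sin φ₂ = sin φ₁ cos δ + cos φ₁ sin δ cos θ = (0.8831)(0.9244) + (0.4693)(0.3814)(-0.3907) = 0.7464, so φ₂ = 48.28°.
Δλ = atan2(sin θ sin δ cos φ₁, cos δ − sin φ₁ sin φ₂) = atan2(-0.1648, 0.2653) = -31.840°.
λ₂ = -145.124° − 31.840° = -176.96°.

48.28°, -176.96°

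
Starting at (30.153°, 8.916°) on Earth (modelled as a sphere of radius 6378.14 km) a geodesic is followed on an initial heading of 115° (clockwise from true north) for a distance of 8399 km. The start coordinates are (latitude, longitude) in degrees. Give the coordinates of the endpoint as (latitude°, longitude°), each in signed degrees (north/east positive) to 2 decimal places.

-13.15°, 73.19°

Angular distance δ = d/R = 8399/6378.14 = 1.31684 rad; initial bearing θ = 2.0071 rad.
sin φ₂ = sin φ₁ cos δ + cos φ₁ sin δ cos θ = (0.5023)(0.2512) + (0.8647)(0.9679)(-0.4226) = -0.2275, so φ₂ = -13.15°.
Δλ = atan2(sin θ sin δ cos φ₁, cos δ − sin φ₁ sin φ₂) = atan2(0.7585, 0.3655) = 64.272°.
λ₂ = 8.916° + 64.272° = 73.19°.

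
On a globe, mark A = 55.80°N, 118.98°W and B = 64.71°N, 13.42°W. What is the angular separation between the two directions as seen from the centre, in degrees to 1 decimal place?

With latitudes φ₁ = 55.800°, φ₂ = 64.710° and longitude difference Δλ = 105.560°:
cos c = sin φ₁ sin φ₂ + cos φ₁ cos φ₂ cos Δλ = (0.8271)(0.9042) + (0.5621)(0.4272)(-0.2682) = 0.68340,
so c = arccos(0.68340) = 0.81839 rad.
So the angular separation is 46.9°.

46.9°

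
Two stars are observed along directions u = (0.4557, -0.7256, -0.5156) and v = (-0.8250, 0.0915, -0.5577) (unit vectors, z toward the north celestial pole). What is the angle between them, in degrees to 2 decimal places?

u·v = -0.1548; |u| = 1.0000, |v| = 1.0000.
cos θ = (u·v)/(|u||v|) = -0.1548, so θ = 98.90°.

98.90°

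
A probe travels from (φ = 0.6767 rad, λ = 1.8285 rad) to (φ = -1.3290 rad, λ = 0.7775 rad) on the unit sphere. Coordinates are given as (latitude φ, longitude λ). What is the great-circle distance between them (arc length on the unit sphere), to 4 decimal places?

2.1121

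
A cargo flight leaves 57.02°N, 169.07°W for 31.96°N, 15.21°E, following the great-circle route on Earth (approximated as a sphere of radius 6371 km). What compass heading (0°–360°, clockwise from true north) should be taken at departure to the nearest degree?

With φ₁ = 0.9952, φ₂ = 0.5578, Δλ = -3.0669 rad, the forward-azimuth formula gives
θ = atan2( sin Δλ cos φ₂ , cos φ₁ sin φ₂ − sin φ₁ cos φ₂ cos Δλ ) = atan2(-0.0633, 0.9979) = -3.63°.
Adding 360° brings this into [0°, 360°): 356°.

356°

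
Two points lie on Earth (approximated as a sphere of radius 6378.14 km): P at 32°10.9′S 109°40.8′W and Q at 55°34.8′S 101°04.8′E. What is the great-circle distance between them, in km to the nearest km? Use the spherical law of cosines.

9839 km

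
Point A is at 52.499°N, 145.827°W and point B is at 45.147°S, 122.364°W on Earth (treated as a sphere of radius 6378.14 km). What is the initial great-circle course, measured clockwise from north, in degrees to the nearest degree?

163°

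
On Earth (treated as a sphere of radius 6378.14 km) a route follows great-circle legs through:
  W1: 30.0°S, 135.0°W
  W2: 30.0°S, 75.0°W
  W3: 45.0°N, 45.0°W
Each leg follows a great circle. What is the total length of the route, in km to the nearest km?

Leg W1→W2: central angle 0.8957 rad, distance 5712.7 km.
Leg W2→W3: central angle 1.3931 rad, distance 8885.3 km.
Total: 5712.7 + 8885.3 ≈ 14598 km.

14598 km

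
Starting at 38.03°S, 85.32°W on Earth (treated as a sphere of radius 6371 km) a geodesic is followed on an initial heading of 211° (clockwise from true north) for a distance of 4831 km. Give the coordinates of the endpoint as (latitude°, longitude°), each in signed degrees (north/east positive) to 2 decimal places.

Angular distance δ = d/R = 4831/6371 = 0.75828 rad; initial bearing θ = 3.6826 rad.
sin φ₂ = sin φ₁ cos δ + cos φ₁ sin δ cos θ = (-0.6161)(0.7260) + (0.7877)(0.6877)(-0.8572) = -0.9116, so φ₂ = -65.73°.
Δλ = atan2(sin θ sin δ cos φ₁, cos δ − sin φ₁ sin φ₂) = atan2(-0.2790, 0.1644) = -59.487°.
λ₂ = -85.320° − 59.487° = -144.81°.

-65.73°, -144.81°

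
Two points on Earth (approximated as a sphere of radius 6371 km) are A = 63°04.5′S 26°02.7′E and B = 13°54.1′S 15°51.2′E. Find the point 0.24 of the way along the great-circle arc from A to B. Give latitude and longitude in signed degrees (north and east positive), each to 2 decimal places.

-51.37°, 21.77°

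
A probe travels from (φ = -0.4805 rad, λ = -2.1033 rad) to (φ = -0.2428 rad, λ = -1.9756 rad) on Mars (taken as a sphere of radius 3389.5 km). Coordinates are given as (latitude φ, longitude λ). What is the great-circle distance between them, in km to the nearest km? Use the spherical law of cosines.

901 km

In radians: φ₁ = -0.4805, φ₂ = -0.2428, Δλ = 7.317° = 0.1277 rad.
cos c = sin φ₁ sin φ₂ + cos φ₁ cos φ₂ cos Δλ = (-0.4622)(-0.2404) + (0.8868)(0.9707)(0.9919) = 0.96487,
so c = arccos(0.96487) = 0.26584 rad.
Distance = R·c = 3389.5 × 0.2658 ≈ 901 km.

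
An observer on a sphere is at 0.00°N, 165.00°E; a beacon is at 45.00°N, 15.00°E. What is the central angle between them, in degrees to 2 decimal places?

127.76°

In radians: φ₁ = 0.0000, φ₂ = 0.7854, Δλ = -150.000° = -2.6180 rad.
Haversine: a = sin²(Δφ/2) + cos φ₁ cos φ₂ sin²(Δλ/2) = 0.1464 + (1.0000)(0.7071)(0.9330) = 0.80619.
Central angle c = 2·arcsin(√a) = 2.22985 rad.
So the angular separation is 127.76°.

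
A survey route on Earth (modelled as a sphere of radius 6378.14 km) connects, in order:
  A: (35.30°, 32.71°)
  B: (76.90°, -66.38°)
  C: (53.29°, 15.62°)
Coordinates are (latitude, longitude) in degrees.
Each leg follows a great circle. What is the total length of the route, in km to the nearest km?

Leg A→B: central angle 1.0080 rad, distance 6428.8 km.
Leg B→C: central angle 0.6441 rad, distance 4107.9 km.
Total: 6428.8 + 4107.9 ≈ 10537 km.

10537 km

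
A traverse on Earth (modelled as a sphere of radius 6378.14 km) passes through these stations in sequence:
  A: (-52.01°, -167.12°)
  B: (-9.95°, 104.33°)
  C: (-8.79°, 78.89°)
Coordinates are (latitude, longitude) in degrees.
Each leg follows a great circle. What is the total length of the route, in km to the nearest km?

11845 km

Leg A→B: central angle 1.4187 rad, distance 9048.6 km.
Leg B→C: central angle 0.4384 rad, distance 2796.5 km.
Total: 9048.6 + 2796.5 ≈ 11845 km.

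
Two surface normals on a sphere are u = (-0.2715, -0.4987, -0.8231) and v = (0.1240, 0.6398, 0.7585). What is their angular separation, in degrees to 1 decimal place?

167.7°

u·v = -0.9771; |u| = 1.0000, |v| = 1.0000.
cos θ = (u·v)/(|u||v|) = -0.9771, so θ = 167.7°.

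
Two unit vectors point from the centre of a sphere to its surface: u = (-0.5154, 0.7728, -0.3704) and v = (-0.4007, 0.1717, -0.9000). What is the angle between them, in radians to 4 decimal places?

0.8332 rad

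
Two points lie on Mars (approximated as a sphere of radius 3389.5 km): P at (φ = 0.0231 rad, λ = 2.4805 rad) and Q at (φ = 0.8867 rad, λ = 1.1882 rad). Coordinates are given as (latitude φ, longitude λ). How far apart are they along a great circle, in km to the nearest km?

4671 km

With latitudes φ₁ = 1.324°, φ₂ = 50.804° and longitude difference Δλ = -74.043°:
Haversine: a = sin²(Δφ/2) + cos φ₁ cos φ₂ sin²(Δλ/2) = 0.1751 + (0.9997)(0.6320)(0.3625) = 0.40420.
Central angle c = 2·arcsin(√a) = 1.37801 rad.
Distance = R·c = 3389.5 × 1.3780 ≈ 4671 km.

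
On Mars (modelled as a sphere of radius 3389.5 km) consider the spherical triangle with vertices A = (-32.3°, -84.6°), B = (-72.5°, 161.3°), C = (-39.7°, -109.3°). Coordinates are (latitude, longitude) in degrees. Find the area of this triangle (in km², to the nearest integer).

1823644 km²

Side lengths (central angles): a = 0.9127, b = 0.3704, c = 1.1529 rad; semiperimeter s = 1.2180.
By l'Huilier's theorem, tan(E/4) = √[tan(s/2) tan((s−a)/2) tan((s−b)/2) tan((s−c)/2)], giving spherical excess E = 0.1587 rad.
Area = E·R² = 0.1587 × (3389.5)² ≈ 1823644 km².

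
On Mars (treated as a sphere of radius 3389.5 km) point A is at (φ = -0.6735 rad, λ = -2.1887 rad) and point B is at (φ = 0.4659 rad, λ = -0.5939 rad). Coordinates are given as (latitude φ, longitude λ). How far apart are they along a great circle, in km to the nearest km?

With latitudes φ₁ = -38.589°, φ₂ = 26.694° and longitude difference Δλ = 91.375°:
cos c = sin φ₁ sin φ₂ + cos φ₁ cos φ₂ cos Δλ = (-0.6237)(0.4492) + (0.7816)(0.8934)(-0.0240) = -0.29696,
so c = arccos(-0.29696) = 1.87230 rad.
Distance = R·c = 3389.5 × 1.8723 ≈ 6346 km.

6346 km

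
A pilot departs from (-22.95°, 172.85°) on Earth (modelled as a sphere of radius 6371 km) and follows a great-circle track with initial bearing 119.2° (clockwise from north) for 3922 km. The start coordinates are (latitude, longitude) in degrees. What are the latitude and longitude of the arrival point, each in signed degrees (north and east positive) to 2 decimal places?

Angular distance δ = d/R = 3922/6371 = 0.61560 rad; initial bearing θ = 2.0804 rad.
sin φ₂ = sin φ₁ cos δ + cos φ₁ sin δ cos θ = (-0.3899)(0.8164) + (0.9208)(0.5775)(-0.4879) = -0.5778, so φ₂ = -35.29°.
Δλ = atan2(sin θ sin δ cos φ₁, cos δ − sin φ₁ sin φ₂) = atan2(0.4642, 0.5911) = 38.139°.
λ₂ = 172.850° + 38.139° = 210.99° → -149.01° after wrapping to (−180°, 180°].

-35.29°, -149.01°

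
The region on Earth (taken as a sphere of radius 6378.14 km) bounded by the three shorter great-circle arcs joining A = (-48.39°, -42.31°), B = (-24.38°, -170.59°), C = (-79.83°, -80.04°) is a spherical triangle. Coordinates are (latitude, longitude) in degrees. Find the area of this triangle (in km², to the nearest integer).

Side lengths (central angles): a = 1.1541, b = 0.5941, c = 1.6369 rad; semiperimeter s = 1.6925.
By l'Huilier's theorem, tan(E/4) = √[tan(s/2) tan((s−a)/2) tan((s−b)/2) tan((s−c)/2)], giving spherical excess E = 0.2909 rad.
Area = E·R² = 0.2909 × (6378.14)² ≈ 11833784 km².

11833784 km²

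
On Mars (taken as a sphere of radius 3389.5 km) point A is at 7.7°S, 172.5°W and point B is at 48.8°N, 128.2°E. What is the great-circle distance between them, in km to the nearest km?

With latitudes φ₁ = -7.700°, φ₂ = 48.800° and longitude difference Δλ = -59.300°:
cos c = sin φ₁ sin φ₂ + cos φ₁ cos φ₂ cos Δλ = (-0.1340)(0.7524) + (0.9910)(0.6587)(0.5105) = 0.23244,
so c = arccos(0.23244) = 1.33621 rad.
Distance = R·c = 3389.5 × 1.3362 ≈ 4529 km.

4529 km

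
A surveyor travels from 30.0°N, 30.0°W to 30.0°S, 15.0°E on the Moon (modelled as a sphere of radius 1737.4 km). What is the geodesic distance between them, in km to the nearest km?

2235 km

Let φ₁ = 0.5236 rad, φ₂ = -0.5236 rad, and Δλ = 0.7854 rad.
cos c = sin φ₁ sin φ₂ + cos φ₁ cos φ₂ cos Δλ = (0.5000)(-0.5000) + (0.8660)(0.8660)(0.7071) = 0.28033,
so c = arccos(0.28033) = 1.28666 rad.
Distance = R·c = 1737.4 × 1.2867 ≈ 2235 km.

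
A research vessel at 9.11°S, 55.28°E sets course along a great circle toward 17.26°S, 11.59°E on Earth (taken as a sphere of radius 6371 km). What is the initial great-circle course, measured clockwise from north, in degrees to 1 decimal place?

With φ₁ = -0.1590, φ₂ = -0.3012, Δλ = -0.7625 rad, the forward-azimuth formula gives
θ = atan2( sin Δλ cos φ₂ , cos φ₁ sin φ₂ − sin φ₁ cos φ₂ cos Δλ ) = atan2(-0.6597, -0.1836) = -105.56°.
Adding 360° brings this into [0°, 360°): 254.4°.

254.4°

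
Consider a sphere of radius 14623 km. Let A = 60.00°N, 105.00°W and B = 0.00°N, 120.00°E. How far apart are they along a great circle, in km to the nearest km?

28254 km

Let φ₁ = 1.0472 rad, φ₂ = 0.0000 rad, and Δλ = -2.3562 rad.
cos c = sin φ₁ sin φ₂ + cos φ₁ cos φ₂ cos Δλ = (0.8660)(0.0000) + (0.5000)(1.0000)(-0.7071) = -0.35355,
so c = arccos(-0.35355) = 1.93216 rad.
Distance = R·c = 14623 × 1.9322 ≈ 28254 km.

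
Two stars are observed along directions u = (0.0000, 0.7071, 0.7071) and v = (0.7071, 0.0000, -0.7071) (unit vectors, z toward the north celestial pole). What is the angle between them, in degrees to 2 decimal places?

u·v = -0.5000; |u| = 1.0000, |v| = 1.0000.
cos θ = (u·v)/(|u||v|) = -0.5000, so θ = 120.00°.

120.00°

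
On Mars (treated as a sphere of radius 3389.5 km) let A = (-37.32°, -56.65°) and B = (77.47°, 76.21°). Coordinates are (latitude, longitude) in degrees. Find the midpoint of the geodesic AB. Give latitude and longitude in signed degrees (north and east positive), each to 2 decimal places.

29.02°, -42.85°

The central angle between A and B is δ = 2.3591 rad.
With f = 0.5, the slerp weights are sin((1−f)δ)/sin δ = 1.3112 and sin(fδ)/sin δ = 1.3112.
Weighted sum of the unit vectors: (1.3112)·(0.4372,-0.6643,-0.6063) + (1.3112)·(0.0517,0.2107,0.9762) = (0.6411, -0.5948, 0.4850).
Converting back: φ = atan2(z, √(x²+y²)) = 29.02°, λ = atan2(y, x) = -42.85°.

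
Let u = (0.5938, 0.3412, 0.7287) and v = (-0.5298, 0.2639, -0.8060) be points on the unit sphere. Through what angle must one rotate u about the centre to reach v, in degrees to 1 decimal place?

144.3°

u·v = -0.8119; |u| = 1.0000, |v| = 1.0000.
cos θ = (u·v)/(|u||v|) = -0.8119, so θ = 144.3°.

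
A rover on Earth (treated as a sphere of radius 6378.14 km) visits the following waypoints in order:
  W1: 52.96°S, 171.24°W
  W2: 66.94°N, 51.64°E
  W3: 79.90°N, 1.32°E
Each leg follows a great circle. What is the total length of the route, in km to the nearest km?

Leg W1→W2: central angle 2.7077 rad, distance 17270.0 km.
Leg W2→W3: central angle 0.3185 rad, distance 2031.7 km.
Total: 17270.0 + 2031.7 ≈ 19302 km.

19302 km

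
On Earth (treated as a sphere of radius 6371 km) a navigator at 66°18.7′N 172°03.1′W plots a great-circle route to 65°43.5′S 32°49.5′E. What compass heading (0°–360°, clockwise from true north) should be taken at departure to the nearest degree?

262°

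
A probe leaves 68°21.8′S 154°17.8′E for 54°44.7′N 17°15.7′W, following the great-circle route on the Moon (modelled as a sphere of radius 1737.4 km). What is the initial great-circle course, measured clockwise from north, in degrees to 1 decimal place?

Δλ = -171.558° = -2.9943 rad.
y = sin Δλ · cos φ₂ = (-0.1468)(0.5772) = -0.0847
x = cos φ₁ sin φ₂ − sin φ₁ cos φ₂ cos Δλ = (0.3687)(0.8166) − (-0.9295)(0.5772)(-0.9892) = -0.2296
θ = atan2(y, x) = -159.75°; adding 360° gives 200.3°.

200.3°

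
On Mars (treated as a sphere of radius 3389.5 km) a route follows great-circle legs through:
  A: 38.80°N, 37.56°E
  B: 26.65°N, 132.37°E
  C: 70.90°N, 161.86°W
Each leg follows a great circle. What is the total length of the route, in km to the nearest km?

Leg A→B: central angle 1.3463 rad, distance 4563.2 km.
Leg B→C: central angle 0.9958 rad, distance 3375.1 km.
Total: 4563.2 + 3375.1 ≈ 7938 km.

7938 km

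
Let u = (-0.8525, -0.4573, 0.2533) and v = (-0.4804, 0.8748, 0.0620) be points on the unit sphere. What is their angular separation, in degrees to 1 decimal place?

88.6°

u·v = 0.0252; |u| = 1.0000, |v| = 1.0000.
cos θ = (u·v)/(|u||v|) = 0.0252, so θ = 88.6°.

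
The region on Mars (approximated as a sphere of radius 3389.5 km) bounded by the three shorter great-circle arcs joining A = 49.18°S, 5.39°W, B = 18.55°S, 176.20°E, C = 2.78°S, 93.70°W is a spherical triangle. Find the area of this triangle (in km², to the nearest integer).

21331423 km²

Side lengths (central angles): a = 1.5570, b = 1.5148, c = 1.9592 rad; semiperimeter s = 2.5155.
By l'Huilier's theorem, tan(E/4) = √[tan(s/2) tan((s−a)/2) tan((s−b)/2) tan((s−c)/2)], giving spherical excess E = 1.8567 rad.
Area = E·R² = 1.8567 × (3389.5)² ≈ 21331423 km².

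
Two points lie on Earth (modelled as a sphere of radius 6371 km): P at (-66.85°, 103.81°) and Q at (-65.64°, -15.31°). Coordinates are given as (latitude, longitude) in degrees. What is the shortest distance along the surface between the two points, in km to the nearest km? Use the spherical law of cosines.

4520 km

In radians: φ₁ = -1.1668, φ₂ = -1.1456, Δλ = -119.120° = -2.0790 rad.
cos c = sin φ₁ sin φ₂ + cos φ₁ cos φ₂ cos Δλ = (-0.9195)(-0.9110) + (0.3931)(0.4125)(-0.4866) = 0.75871,
so c = arccos(0.75871) = 0.70947 rad.
Distance = R·c = 6371 × 0.7095 ≈ 4520 km.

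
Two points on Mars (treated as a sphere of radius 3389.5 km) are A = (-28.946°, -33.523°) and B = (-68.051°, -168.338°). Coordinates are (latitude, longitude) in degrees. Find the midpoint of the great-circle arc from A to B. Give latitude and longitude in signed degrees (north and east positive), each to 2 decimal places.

-64.72°, -56.96°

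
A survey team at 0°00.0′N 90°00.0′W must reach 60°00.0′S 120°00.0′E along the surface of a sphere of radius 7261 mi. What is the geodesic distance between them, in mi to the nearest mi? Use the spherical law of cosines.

14657 mi

Let φ₁ = 0.0000 rad, φ₂ = -1.0472 rad, and Δλ = -2.6180 rad.
cos c = sin φ₁ sin φ₂ + cos φ₁ cos φ₂ cos Δλ = (0.0000)(-0.8660) + (1.0000)(0.5000)(-0.8660) = -0.43301,
so c = arccos(-0.43301) = 2.01863 rad.
Distance = R·c = 7261 × 2.0186 ≈ 14657 mi.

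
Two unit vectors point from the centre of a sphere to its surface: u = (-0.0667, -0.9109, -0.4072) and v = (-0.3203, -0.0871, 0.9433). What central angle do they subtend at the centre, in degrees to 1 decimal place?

106.5°

u·v = -0.2834; |u| = 1.0000, |v| = 1.0000.
cos θ = (u·v)/(|u||v|) = -0.2834, so θ = 106.5°.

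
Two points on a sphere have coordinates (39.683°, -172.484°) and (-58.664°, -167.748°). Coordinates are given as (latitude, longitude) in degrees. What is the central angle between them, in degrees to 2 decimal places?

With latitudes φ₁ = 39.683°, φ₂ = -58.664° and longitude difference Δλ = 4.736°:
Haversine: a = sin²(Δφ/2) + cos φ₁ cos φ₂ sin²(Δλ/2) = 0.5726 + (0.7696)(0.5201)(0.0017) = 0.57327.
Central angle c = 2·arcsin(√a) = 1.71786 rad.
So the angular separation is 98.43°.

98.43°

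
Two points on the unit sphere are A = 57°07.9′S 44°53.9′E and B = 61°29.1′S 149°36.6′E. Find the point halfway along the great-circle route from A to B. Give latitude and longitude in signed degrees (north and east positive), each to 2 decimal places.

Central angle δ = 0.8336 rad. Interpolating on the sphere with fraction f = 0.5:
P = [sin((1−f)δ)·A + sin(fδ)·B] / sin δ = 0.5468·A + 0.5468·B in Cartesian coordinates,
giving P = (-0.0150, 0.3415, -0.9398), i.e. latitude -70.01°, longitude 92.51°.

-70.01°, 92.51°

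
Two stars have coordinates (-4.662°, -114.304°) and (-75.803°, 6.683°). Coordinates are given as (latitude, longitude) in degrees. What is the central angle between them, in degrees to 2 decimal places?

92.70°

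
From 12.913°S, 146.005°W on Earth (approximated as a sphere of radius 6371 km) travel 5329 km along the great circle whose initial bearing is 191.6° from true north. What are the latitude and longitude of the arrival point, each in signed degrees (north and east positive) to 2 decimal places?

Angular distance δ = d/R = 5329/6371 = 0.83645 rad; initial bearing θ = 3.3441 rad.
sin φ₂ = sin φ₁ cos δ + cos φ₁ sin δ cos θ = (-0.2235)(0.6701) + (0.9747)(0.7423)(-0.9796) = -0.8585, so φ₂ = -59.14°.
Δλ = atan2(sin θ sin δ cos φ₁, cos δ − sin φ₁ sin φ₂) = atan2(-0.1455, 0.4783) = -16.919°.
λ₂ = -146.005° − 16.919° = -162.92°.

-59.14°, -162.92°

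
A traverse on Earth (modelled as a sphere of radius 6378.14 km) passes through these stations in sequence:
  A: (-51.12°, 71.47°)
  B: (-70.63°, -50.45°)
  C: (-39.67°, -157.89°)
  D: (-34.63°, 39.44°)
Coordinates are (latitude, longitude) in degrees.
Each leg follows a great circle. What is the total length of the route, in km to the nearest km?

Leg A→B: central angle 0.8965 rad, distance 5718.2 km.
Leg B→C: central angle 1.0172 rad, distance 6488.1 km.
Leg C→D: central angle 1.8151 rad, distance 11576.8 km.
Total: 5718.2 + 6488.1 + 11576.8 ≈ 23783 km.

23783 km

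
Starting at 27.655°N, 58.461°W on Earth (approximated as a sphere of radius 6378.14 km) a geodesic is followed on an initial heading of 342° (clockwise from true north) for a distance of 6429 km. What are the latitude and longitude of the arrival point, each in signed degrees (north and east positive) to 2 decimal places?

73.77°, -127.66°

Angular distance δ = d/R = 6429/6378.14 = 1.00797 rad; initial bearing θ = 5.9690 rad.
sin φ₂ = sin φ₁ cos δ + cos φ₁ sin δ cos θ = (0.4641)(0.5336) + (0.8858)(0.8458)(0.9511) = 0.9601, so φ₂ = 73.77°.
Δλ = atan2(sin θ sin δ cos φ₁, cos δ − sin φ₁ sin φ₂) = atan2(-0.2315, 0.0879) = -69.200°.
λ₂ = -58.461° − 69.200° = -127.66°.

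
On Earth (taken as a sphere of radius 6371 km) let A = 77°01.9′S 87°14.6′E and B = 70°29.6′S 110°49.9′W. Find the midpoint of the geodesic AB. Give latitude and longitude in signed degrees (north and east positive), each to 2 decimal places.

-85.85°, -140.84°

The central angle between A and B is δ = 0.5599 rad.
With f = 0.5, the slerp weights are sin((1−f)δ)/sin δ = 0.5203 and sin(fδ)/sin δ = 0.5203.
Weighted sum of the unit vectors: (0.5203)·(0.0108,0.2242,-0.9745) + (0.5203)·(-0.1187,-0.3121,-0.9426) = (-0.0562, -0.0457, -0.9974).
Converting back: φ = atan2(z, √(x²+y²)) = -85.85°, λ = atan2(y, x) = -140.84°.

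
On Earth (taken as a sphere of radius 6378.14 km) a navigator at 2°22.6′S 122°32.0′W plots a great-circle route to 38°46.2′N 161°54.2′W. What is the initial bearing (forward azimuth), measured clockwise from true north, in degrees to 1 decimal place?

With φ₁ = -0.0415, φ₂ = 0.6767, Δλ = -0.6871 rad, the forward-azimuth formula gives
θ = atan2( sin Δλ cos φ₂ , cos φ₁ sin φ₂ − sin φ₁ cos φ₂ cos Δλ ) = atan2(-0.4946, 0.6507) = -37.24°.
Adding 360° brings this into [0°, 360°): 322.8°.

322.8°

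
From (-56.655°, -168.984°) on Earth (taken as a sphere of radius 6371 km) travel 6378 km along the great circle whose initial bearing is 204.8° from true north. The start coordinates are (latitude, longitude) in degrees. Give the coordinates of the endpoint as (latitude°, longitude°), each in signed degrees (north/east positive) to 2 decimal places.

Angular distance δ = d/R = 6378/6371 = 1.00110 rad; initial bearing θ = 3.5744 rad.
sin φ₂ = sin φ₁ cos δ + cos φ₁ sin δ cos θ = (-0.8354)(0.5394) + (0.5497)(0.8421)(-0.9078) = -0.8708, so φ₂ = -60.55°.
Δλ = atan2(sin θ sin δ cos φ₁, cos δ − sin φ₁ sin φ₂) = atan2(-0.1941, -0.1880) = -134.083°.
λ₂ = -168.984° − 134.083° = -303.07° → 56.93° after wrapping to (−180°, 180°].

-60.55°, 56.93°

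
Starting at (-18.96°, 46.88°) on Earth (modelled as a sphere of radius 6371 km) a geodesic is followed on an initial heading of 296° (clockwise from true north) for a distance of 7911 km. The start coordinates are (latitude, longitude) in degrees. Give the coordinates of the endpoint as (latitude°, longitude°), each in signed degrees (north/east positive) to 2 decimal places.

16.70°, -15.74°

Angular distance δ = d/R = 7911/6371 = 1.24172 rad; initial bearing θ = 5.1662 rad.
sin φ₂ = sin φ₁ cos δ + cos φ₁ sin δ cos θ = (-0.3249)(0.3232) + (0.9457)(0.9463)(0.4384) = 0.2873, so φ₂ = 16.70°.
Δλ = atan2(sin θ sin δ cos φ₁, cos δ − sin φ₁ sin φ₂) = atan2(-0.8044, 0.4165) = -62.625°.
λ₂ = 46.880° − 62.625° = -15.74°.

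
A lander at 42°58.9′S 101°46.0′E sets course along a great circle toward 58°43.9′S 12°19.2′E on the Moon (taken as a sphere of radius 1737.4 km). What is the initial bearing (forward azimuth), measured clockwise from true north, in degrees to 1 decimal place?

219.8°

With φ₁ = -0.7502, φ₂ = -1.0251, Δλ = -1.5611 rad, the forward-azimuth formula gives
θ = atan2( sin Δλ cos φ₂ , cos φ₁ sin φ₂ − sin φ₁ cos φ₂ cos Δλ ) = atan2(-0.5190, -0.6219) = -140.15°.
Adding 360° brings this into [0°, 360°): 219.8°.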